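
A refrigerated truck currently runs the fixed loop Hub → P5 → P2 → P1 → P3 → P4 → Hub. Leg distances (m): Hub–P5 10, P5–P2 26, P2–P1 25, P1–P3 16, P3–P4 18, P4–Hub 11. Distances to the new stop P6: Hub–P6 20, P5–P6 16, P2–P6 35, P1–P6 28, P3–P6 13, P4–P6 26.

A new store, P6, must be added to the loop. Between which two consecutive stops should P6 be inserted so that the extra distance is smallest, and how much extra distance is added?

+21 m — insert P6 between P3 and P4.

Insertion cost between consecutive stops i–j is d(i,P6) + d(P6,j) − d(i,j):
  between Hub and P5: 20 + 16 − 10 = 26
  between P5 and P2: 16 + 35 − 26 = 25
  between P2 and P1: 35 + 28 − 25 = 38
  between P1 and P3: 28 + 13 − 16 = 25
  between P3 and P4: 13 + 26 − 18 = 21
  between P4 and Hub: 26 + 20 − 11 = 35
Cheapest insertion is between P3 and P4, adding 21.
New total = 106 + 21 = 127.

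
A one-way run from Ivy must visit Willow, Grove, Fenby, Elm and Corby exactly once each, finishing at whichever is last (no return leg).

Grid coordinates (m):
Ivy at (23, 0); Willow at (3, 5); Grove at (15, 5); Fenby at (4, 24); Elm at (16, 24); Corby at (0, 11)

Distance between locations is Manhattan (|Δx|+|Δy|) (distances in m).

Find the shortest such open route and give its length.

There are 5! = 120 possible orderings.
Ivy - Willow - Grove - Fenby - Elm - Corby: 25+12+30+12+29 = 108
Ivy - Willow - Grove - Fenby - Corby - Elm: 25+12+30+17+29 = 113
Ivy - Willow - Grove - Elm - Fenby - Corby: 25+12+20+12+17 = 86
Ivy - Willow - Grove - Elm - Corby - Fenby: 25+12+20+29+17 = 103
Ivy - Willow - Grove - Corby - Fenby - Elm: 25+12+21+17+12 = 87
Ivy - Willow - Grove - Corby - Elm - Fenby: 25+12+21+29+12 = 99
Ivy - Willow - Fenby - Grove - Elm - Corby: 25+20+30+20+29 = 124
Ivy - Willow - Fenby - Grove - Corby - Elm: 25+20+30+21+29 = 125
Ivy - Willow - Fenby - Elm - Grove - Corby: 25+20+12+20+21 = 98
Ivy - Willow - Fenby - Elm - Corby - Grove: 25+20+12+29+21 = 107
Ivy - Willow - Fenby - Corby - Grove - Elm: 25+20+17+21+20 = 103
Ivy - Willow - Fenby - Corby - Elm - Grove: 25+20+17+29+20 = 111
Ivy - Willow - Elm - Grove - Fenby - Corby: 25+32+20+30+17 = 124
Ivy - Willow - Elm - Grove - Corby - Fenby: 25+32+20+21+17 = 115
… (106 more)
Ivy - Grove - Willow - Corby - Fenby - Elm: 13+12+9+17+12 = 63  ← best
The minimum is 63.
One shortest path: Ivy → Grove → Willow → Corby → Fenby → Elm.

Minimum one-way distance = 63 m.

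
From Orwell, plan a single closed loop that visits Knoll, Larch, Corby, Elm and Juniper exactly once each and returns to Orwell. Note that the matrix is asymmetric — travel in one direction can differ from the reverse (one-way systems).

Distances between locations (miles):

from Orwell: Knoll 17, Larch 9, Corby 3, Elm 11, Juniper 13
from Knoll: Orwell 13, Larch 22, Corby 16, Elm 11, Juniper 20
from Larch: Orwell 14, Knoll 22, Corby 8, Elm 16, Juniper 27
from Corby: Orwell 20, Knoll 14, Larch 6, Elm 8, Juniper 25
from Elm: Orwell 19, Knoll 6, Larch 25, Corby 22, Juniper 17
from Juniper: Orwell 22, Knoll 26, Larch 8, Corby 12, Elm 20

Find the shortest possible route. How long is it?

Orwell - Knoll - Larch - Corby - Elm - Juniper - Orwell: 17+22+8+8+17+22 = 94
Orwell - Knoll - Larch - Corby - Juniper - Elm - Orwell: 17+22+8+25+20+19 = 111
Orwell - Knoll - Larch - Elm - Corby - Juniper - Orwell: 17+22+16+22+25+22 = 124
Orwell - Knoll - Larch - Elm - Juniper - Corby - Orwell: 17+22+16+17+12+20 = 104
Orwell - Knoll - Larch - Juniper - Corby - Elm - Orwell: 17+22+27+12+8+19 = 105
Orwell - Knoll - Larch - Juniper - Elm - Corby - Orwell: 17+22+27+20+22+20 = 128
Orwell - Knoll - Corby - Larch - Elm - Juniper - Orwell: 17+16+6+16+17+22 = 94
Orwell - Knoll - Corby - Larch - Juniper - Elm - Orwell: 17+16+6+27+20+19 = 105
Orwell - Knoll - Corby - Elm - Larch - Juniper - Orwell: 17+16+8+25+27+22 = 115
Orwell - Knoll - Corby - Elm - Juniper - Larch - Orwell: 17+16+8+17+8+14 = 80
Orwell - Knoll - Corby - Juniper - Larch - Elm - Orwell: 17+16+25+8+16+19 = 101
Orwell - Knoll - Corby - Juniper - Elm - Larch - Orwell: 17+16+25+20+25+14 = 117
Orwell - Knoll - Elm - Larch - Corby - Juniper - Orwell: 17+11+25+8+25+22 = 108
Orwell - Knoll - Elm - Larch - Juniper - Corby - Orwell: 17+11+25+27+12+20 = 112
… (106 more)
Orwell - Juniper - Larch - Corby - Elm - Knoll - Orwell: 13+8+8+8+6+13 = 56  ← best
The minimum is 56.
One optimal route: Orwell → Juniper → Larch → Corby → Elm → Knoll → Orwell.

Shortest round trip = 56 miles.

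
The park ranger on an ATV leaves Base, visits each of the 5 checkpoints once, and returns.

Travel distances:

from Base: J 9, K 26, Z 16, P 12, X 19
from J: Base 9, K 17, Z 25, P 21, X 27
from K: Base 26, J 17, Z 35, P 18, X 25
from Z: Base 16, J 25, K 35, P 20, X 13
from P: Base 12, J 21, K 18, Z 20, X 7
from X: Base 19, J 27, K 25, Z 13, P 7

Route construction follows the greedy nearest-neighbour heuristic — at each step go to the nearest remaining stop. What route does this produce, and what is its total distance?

Total distance 80 via the nearest-neighbour route Base → J → K → P → X → Z → Base.

From Base: distances to unvisited — J=9, P=12, Z=16, X=19, K=26. Nearest is J (9).
From J: distances to unvisited — K=17, P=21, Z=25, X=27. Nearest is K (17).
From K: distances to unvisited — P=18, X=25, Z=35. Nearest is P (18).
From P: distances to unvisited — X=7, Z=20. Nearest is X (7).
From X: distances to unvisited — Z=13. Nearest is Z (13).
Return Z→Base: 16.
Total = 9 + 17 + 18 + 7 + 13 + 16 = 80.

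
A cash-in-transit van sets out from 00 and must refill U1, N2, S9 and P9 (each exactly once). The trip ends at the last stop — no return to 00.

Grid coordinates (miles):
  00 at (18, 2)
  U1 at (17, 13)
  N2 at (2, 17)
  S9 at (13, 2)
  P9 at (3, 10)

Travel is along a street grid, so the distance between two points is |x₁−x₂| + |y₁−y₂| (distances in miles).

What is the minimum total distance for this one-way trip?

There are 4! = 24 possible orderings.
00→U1→N2→S9→P9: 12+19+26+18 = 75
00→U1→N2→P9→S9: 12+19+8+18 = 57
00→U1→S9→N2→P9: 12+15+26+8 = 61
00→U1→S9→P9→N2: 12+15+18+8 = 53
00→U1→P9→N2→S9: 12+17+8+26 = 63
00→U1→P9→S9→N2: 12+17+18+26 = 73
00→N2→U1→S9→P9: 31+19+15+18 = 83
00→N2→U1→P9→S9: 31+19+17+18 = 85
00→N2→S9→U1→P9: 31+26+15+17 = 89
00→N2→S9→P9→U1: 31+26+18+17 = 92
00→N2→P9→U1→S9: 31+8+17+15 = 71
00→N2→P9→S9→U1: 31+8+18+15 = 72
00→S9→U1→N2→P9: 5+15+19+8 = 47
00→S9→U1→P9→N2: 5+15+17+8 = 45
… (10 more)
The minimum is 45.
One shortest path: 00 → S9 → U1 → P9 → N2.

Minimum one-way distance = 45 miles.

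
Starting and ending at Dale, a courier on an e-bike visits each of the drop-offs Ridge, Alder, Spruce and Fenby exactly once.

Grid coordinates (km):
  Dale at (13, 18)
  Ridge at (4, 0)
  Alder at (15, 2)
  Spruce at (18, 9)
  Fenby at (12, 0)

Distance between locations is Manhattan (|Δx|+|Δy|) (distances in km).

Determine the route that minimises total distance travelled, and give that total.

64 km — the shortest possible round trip.

Dale→Ridge→Alder→Spruce→Fenby→Dale: 27+13+10+15+19 = 84
Dale→Ridge→Alder→Fenby→Spruce→Dale: 27+13+5+15+14 = 74
Dale→Ridge→Spruce→Alder→Fenby→Dale: 27+23+10+5+19 = 84
Dale→Ridge→Spruce→Fenby→Alder→Dale: 27+23+15+5+18 = 88
Dale→Ridge→Fenby→Alder→Spruce→Dale: 27+8+5+10+14 = 64
Dale→Ridge→Fenby→Spruce→Alder→Dale: 27+8+15+10+18 = 78
Dale→Alder→Ridge→Spruce→Fenby→Dale: 18+13+23+15+19 = 88
Dale→Alder→Ridge→Fenby→Spruce→Dale: 18+13+8+15+14 = 68
Dale→Alder→Spruce→Ridge→Fenby→Dale: 18+10+23+8+19 = 78
Dale→Alder→Fenby→Ridge→Spruce→Dale: 18+5+8+23+14 = 68
Dale→Spruce→Ridge→Alder→Fenby→Dale: 14+23+13+5+19 = 74
Dale→Spruce→Alder→Ridge→Fenby→Dale: 14+10+13+8+19 = 64
The minimum is 64.
One optimal route: Dale → Ridge → Fenby → Alder → Spruce → Dale (or its reverse).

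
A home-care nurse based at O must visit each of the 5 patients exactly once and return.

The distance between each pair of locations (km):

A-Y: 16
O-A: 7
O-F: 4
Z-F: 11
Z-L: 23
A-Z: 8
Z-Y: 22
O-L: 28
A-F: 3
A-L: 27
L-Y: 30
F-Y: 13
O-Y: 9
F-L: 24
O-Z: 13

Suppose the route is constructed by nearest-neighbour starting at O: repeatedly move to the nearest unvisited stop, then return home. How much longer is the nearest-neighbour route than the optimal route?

18 km longer than the optimal tour.

From O: F=4, A=7, Y=9, Z=13, L=28 → choose F (4).
From F: A=3, Z=11, Y=13, L=24 → choose A (3).
From A: Z=8, Y=16, L=27 → choose Z (8).
From Z: Y=22, L=23 → choose Y (22).
From Y: L=30 → choose L (30).
NN route O → F → A → Z → Y → L → O costs 95.
Optimal: O → F → A → Z → L → Y → O costs 77 (by enumerating all 60 distinct tours).
Excess = 95 − 77 = 18.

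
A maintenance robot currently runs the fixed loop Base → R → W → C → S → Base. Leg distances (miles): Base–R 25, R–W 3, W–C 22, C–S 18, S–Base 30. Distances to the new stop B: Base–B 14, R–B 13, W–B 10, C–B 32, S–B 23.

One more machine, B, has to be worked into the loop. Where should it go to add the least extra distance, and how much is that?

Insertion cost between consecutive stops i–j is d(i,B) + d(B,j) − d(i,j):
  between Base and R: 14 + 13 − 25 = 2
  between R and W: 13 + 10 − 3 = 20
  between W and C: 10 + 32 − 22 = 20
  between C and S: 32 + 23 − 18 = 37
  between S and Base: 23 + 14 − 30 = 7
Cheapest insertion is between Base and R, adding 2.
New total = 98 + 2 = 100.

+2 miles — insert B between Base and R.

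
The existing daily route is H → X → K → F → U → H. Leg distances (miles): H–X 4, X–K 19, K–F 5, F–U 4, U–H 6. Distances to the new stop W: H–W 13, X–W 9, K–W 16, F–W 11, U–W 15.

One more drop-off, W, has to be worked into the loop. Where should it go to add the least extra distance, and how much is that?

Insertion cost between consecutive stops i–j is d(i,W) + d(W,j) − d(i,j):
  between H and X: 13 + 9 − 4 = 18
  between X and K: 9 + 16 − 19 = 6
  between K and F: 16 + 11 − 5 = 22
  between F and U: 11 + 15 − 4 = 22
  between U and H: 15 + 13 − 6 = 22
Cheapest insertion is between X and K, adding 6.
New total = 38 + 6 = 44.

Adding 6 miles by placing W on the X–K leg.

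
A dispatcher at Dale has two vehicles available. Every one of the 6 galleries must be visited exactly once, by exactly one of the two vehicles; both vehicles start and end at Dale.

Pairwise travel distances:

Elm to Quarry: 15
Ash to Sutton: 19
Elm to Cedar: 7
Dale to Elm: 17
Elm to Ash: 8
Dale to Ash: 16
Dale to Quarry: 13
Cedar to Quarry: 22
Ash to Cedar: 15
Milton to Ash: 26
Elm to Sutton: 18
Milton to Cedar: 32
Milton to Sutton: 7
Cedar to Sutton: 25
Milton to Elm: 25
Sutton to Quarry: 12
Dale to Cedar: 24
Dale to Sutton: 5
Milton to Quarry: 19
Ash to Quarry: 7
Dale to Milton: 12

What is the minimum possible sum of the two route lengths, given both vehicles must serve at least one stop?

There are 2^5 − 1 = 31 ways to divide the 6 stops into two non-empty groups. For each, the best each vehicle can do is its own shortest tour through its group:
  {Milton} + {Elm, Ash, Cedar, Sutton, Quarry}: 24 + 63 = 87
  {Elm} + {Milton, Ash, Cedar, Sutton, Quarry}: 34 + 77 = 111
  {Milton, Elm} + {Ash, Cedar, Sutton, Quarry}: 54 + 63 = 117
  {Ash} + {Milton, Elm, Cedar, Sutton, Quarry}: 32 + 77 = 109
  {Milton, Ash} + {Elm, Cedar, Sutton, Quarry}: 54 + 63 = 117
  {Elm, Ash} + {Milton, Cedar, Sutton, Quarry}: 41 + 77 = 118
  … (31 splits in total)
  {Milton, Sutton} + {Elm, Ash, Cedar, Quarry}: 24 + 59 = 83  ← best
Best: vehicle 1 Dale → Milton → Sutton → Dale = 24; vehicle 2 Dale → Elm → Cedar → Ash → Quarry → Dale = 59; combined 83.

83 — the smallest possible combined total.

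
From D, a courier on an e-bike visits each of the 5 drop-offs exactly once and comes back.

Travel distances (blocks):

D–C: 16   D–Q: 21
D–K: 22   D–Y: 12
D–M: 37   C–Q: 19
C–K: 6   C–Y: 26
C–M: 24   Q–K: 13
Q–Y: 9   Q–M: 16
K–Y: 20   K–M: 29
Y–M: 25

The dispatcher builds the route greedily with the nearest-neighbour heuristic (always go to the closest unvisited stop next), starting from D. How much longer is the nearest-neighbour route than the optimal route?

D: Y=12, C=16, Q=21, K=22, M=37 ⇒ Y
Y: Q=9, K=20, M=25, C=26 ⇒ Q
Q: K=13, M=16, C=19 ⇒ K
K: C=6, M=29 ⇒ C
C: M=24 ⇒ M
NN route D → Y → Q → K → C → M → D costs 101.
Optimal: D → C → K → Q → M → Y → D costs 88 (by enumerating all 60 distinct tours).
Excess = 101 − 88 = 13.

The nearest-neighbour route is 13 blocks longer than optimal.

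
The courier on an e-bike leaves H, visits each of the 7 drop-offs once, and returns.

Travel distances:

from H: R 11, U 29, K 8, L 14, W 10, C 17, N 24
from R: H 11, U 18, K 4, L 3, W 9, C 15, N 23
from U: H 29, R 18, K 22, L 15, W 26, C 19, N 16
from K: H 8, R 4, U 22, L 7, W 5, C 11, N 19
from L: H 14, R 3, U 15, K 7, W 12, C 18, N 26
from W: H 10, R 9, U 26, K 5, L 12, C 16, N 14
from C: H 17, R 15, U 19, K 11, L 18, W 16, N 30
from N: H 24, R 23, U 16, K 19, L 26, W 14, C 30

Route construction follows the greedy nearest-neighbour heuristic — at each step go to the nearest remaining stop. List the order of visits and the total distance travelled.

At H the remaining stops are K 8, W 10, R 11, L 14, C 17, N 24, U 29; go to K.
At K the remaining stops are R 4, W 5, L 7, C 11, N 19, U 22; go to R.
At R the remaining stops are L 3, W 9, C 15, U 18, N 23; go to L.
At L the remaining stops are W 12, U 15, C 18, N 26; go to W.
At W the remaining stops are N 14, C 16, U 26; go to N.
At N the remaining stops are U 16, C 30; go to U.
At U the remaining stops are C 19; go to C.
Return C→H: 17.
Total = 8 + 4 + 3 + 12 + 14 + 16 + 19 + 17 = 93.

Nearest-neighbour total = 93; route H → K → R → L → W → N → U → C → H.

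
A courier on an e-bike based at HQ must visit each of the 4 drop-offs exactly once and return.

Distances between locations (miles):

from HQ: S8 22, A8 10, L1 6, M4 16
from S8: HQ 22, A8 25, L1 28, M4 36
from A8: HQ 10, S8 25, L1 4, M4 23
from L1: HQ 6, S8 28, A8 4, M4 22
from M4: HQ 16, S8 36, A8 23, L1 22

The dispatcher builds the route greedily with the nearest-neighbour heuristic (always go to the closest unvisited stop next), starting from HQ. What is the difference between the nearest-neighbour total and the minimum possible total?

From HQ: L1=6, A8=10, M4=16, S8=22 → choose L1 (6).
From L1: A8=4, M4=22, S8=28 → choose A8 (4).
From A8: M4=23, S8=25 → choose M4 (23).
From M4: S8=36 → choose S8 (36).
NN route HQ → L1 → A8 → M4 → S8 → HQ costs 91.
Optimal: HQ → L1 → A8 → S8 → M4 → HQ costs 87 (by enumerating all 12 distinct tours).
Excess = 91 − 87 = 4.

4 miles longer than the optimal tour.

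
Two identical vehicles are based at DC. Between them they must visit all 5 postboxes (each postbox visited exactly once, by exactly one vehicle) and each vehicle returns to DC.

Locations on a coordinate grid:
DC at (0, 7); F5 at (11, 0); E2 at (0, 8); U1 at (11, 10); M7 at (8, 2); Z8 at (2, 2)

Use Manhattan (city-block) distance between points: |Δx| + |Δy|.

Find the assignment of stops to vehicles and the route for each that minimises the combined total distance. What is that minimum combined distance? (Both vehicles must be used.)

Minimum combined distance: 44.

Check every non-empty split of the stops between the two vehicles; for each half take its own optimal tour:
  {F5} + {E2, U1, M7, Z8}: 36 + 38 = 74
  {E2} + {F5, U1, M7, Z8}: 2 + 42 = 44
  {F5, E2} + {U1, M7, Z8}: 38 + 38 = 76
  {U1} + {F5, E2, M7, Z8}: 28 + 38 = 66
  {F5, U1} + {E2, M7, Z8}: 42 + 28 = 70
  {E2, U1} + {F5, M7, Z8}: 28 + 36 = 64
  … (15 splits in total)
Best: vehicle 1 DC → E2 → DC = 2; vehicle 2 DC → U1 → F5 → M7 → Z8 → DC = 42; combined 44.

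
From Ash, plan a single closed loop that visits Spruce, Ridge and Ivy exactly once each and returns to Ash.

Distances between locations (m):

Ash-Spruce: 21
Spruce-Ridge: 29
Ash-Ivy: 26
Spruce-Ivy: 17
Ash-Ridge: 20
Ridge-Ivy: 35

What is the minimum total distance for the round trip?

With 3 stops there are 3!/2 = 3 distinct round trips (a route and its reverse cost the same).
Ash - Spruce - Ridge - Ivy - Ash: 21+29+35+26 = 111
Ash - Spruce - Ivy - Ridge - Ash: 21+17+35+20 = 93
Ash - Ridge - Spruce - Ivy - Ash: 20+29+17+26 = 92
The minimum is 92.
One optimal route: Ash → Ridge → Spruce → Ivy → Ash (or its reverse).

Shortest round trip = 92 m.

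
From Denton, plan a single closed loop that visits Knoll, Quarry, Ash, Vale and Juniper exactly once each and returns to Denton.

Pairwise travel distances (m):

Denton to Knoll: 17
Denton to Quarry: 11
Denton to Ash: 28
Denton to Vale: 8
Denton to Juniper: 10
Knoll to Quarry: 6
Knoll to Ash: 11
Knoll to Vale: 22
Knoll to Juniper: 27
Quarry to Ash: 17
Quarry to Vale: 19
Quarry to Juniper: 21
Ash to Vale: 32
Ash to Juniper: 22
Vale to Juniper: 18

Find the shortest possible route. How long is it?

76 m — the shortest possible round trip.

Denton→Knoll→Quarry→Ash→Vale→Juniper→Denton: 17+6+17+32+18+10 = 100
Denton→Knoll→Quarry→Ash→Juniper→Vale→Denton: 17+6+17+22+18+8 = 88
Denton→Knoll→Quarry→Vale→Ash→Juniper→Denton: 17+6+19+32+22+10 = 106
Denton→Knoll→Quarry→Vale→Juniper→Ash→Denton: 17+6+19+18+22+28 = 110
Denton→Knoll→Quarry→Juniper→Ash→Vale→Denton: 17+6+21+22+32+8 = 106
Denton→Knoll→Quarry→Juniper→Vale→Ash→Denton: 17+6+21+18+32+28 = 122
Denton→Knoll→Ash→Quarry→Vale→Juniper→Denton: 17+11+17+19+18+10 = 92
Denton→Knoll→Ash→Quarry→Juniper→Vale→Denton: 17+11+17+21+18+8 = 92
Denton→Knoll→Ash→Vale→Quarry→Juniper→Denton: 17+11+32+19+21+10 = 110
Denton→Knoll→Ash→Vale→Juniper→Quarry→Denton: 17+11+32+18+21+11 = 110
Denton→Knoll→Ash→Juniper→Quarry→Vale→Denton: 17+11+22+21+19+8 = 98
Denton→Knoll→Ash→Juniper→Vale→Quarry→Denton: 17+11+22+18+19+11 = 98
Denton→Knoll→Vale→Quarry→Ash→Juniper→Denton: 17+22+19+17+22+10 = 107
Denton→Knoll→Vale→Quarry→Juniper→Ash→Denton: 17+22+19+21+22+28 = 129
… (46 more)
Denton→Quarry→Knoll→Ash→Juniper→Vale→Denton: 11+6+11+22+18+8 = 76  ← best
The minimum is 76.
One optimal route: Denton → Quarry → Knoll → Ash → Juniper → Vale → Denton (or its reverse).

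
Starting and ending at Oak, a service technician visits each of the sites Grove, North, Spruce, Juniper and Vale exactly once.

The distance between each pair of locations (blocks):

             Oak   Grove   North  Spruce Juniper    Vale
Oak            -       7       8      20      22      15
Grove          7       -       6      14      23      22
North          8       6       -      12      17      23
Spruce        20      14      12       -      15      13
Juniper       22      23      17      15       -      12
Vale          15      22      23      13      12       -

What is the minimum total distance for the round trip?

With 5 stops there are 5!/2 = 60 distinct round trips (a route and its reverse cost the same).
Oak → Grove → North → Spruce → Juniper → Vale → Oak: 7+6+12+15+12+15 = 67
Oak → Grove → North → Spruce → Vale → Juniper → Oak: 7+6+12+13+12+22 = 72
Oak → Grove → North → Juniper → Spruce → Vale → Oak: 7+6+17+15+13+15 = 73
Oak → Grove → North → Juniper → Vale → Spruce → Oak: 7+6+17+12+13+20 = 75
Oak → Grove → North → Vale → Spruce → Juniper → Oak: 7+6+23+13+15+22 = 86
Oak → Grove → North → Vale → Juniper → Spruce → Oak: 7+6+23+12+15+20 = 83
Oak → Grove → Spruce → North → Juniper → Vale → Oak: 7+14+12+17+12+15 = 77
Oak → Grove → Spruce → North → Vale → Juniper → Oak: 7+14+12+23+12+22 = 90
Oak → Grove → Spruce → Juniper → North → Vale → Oak: 7+14+15+17+23+15 = 91
Oak → Grove → Spruce → Juniper → Vale → North → Oak: 7+14+15+12+23+8 = 79
Oak → Grove → Spruce → Vale → North → Juniper → Oak: 7+14+13+23+17+22 = 96
Oak → Grove → Spruce → Vale → Juniper → North → Oak: 7+14+13+12+17+8 = 71
Oak → Grove → Juniper → North → Spruce → Vale → Oak: 7+23+17+12+13+15 = 87
Oak → Grove → Juniper → North → Vale → Spruce → Oak: 7+23+17+23+13+20 = 103
… (46 more)
The minimum is 67.
One optimal route: Oak → Grove → North → Spruce → Juniper → Vale → Oak (or its reverse).

Shortest round trip = 67 blocks.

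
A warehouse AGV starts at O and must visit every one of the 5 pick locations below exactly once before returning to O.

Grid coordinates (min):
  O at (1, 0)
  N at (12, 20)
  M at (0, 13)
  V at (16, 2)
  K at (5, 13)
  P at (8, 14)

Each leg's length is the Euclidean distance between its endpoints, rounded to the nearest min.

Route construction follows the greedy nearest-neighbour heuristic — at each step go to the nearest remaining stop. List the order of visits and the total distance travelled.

O → [M:13 / K:14 / V:15 / P:16 / N:23] → M (13)
M → [K:5 / P:8 / N:14 / V:19] → K (5)
K → [P:3 / N:10 / V:16] → P (3)
P → [N:7 / V:14] → N (7)
N → [V:18] → V (18)
Return V→O: 15.
Total = 13 + 5 + 3 + 7 + 18 + 15 = 61.

61 min along O → M → K → P → N → V → O.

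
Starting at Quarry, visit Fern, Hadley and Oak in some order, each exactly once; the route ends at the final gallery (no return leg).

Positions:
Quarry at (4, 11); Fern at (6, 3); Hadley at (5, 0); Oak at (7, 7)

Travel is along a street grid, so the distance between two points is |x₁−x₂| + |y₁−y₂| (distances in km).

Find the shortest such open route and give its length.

16 km — the minimum one-way total.

There are 3! = 6 possible orderings.
Quarry→Fern→Hadley→Oak: 10+4+9 = 23
Quarry→Fern→Oak→Hadley: 10+5+9 = 24
Quarry→Hadley→Fern→Oak: 12+4+5 = 21
Quarry→Hadley→Oak→Fern: 12+9+5 = 26
Quarry→Oak→Fern→Hadley: 7+5+4 = 16
Quarry→Oak→Hadley→Fern: 7+9+4 = 20
The minimum is 16.
One shortest path: Quarry → Oak → Fern → Hadley.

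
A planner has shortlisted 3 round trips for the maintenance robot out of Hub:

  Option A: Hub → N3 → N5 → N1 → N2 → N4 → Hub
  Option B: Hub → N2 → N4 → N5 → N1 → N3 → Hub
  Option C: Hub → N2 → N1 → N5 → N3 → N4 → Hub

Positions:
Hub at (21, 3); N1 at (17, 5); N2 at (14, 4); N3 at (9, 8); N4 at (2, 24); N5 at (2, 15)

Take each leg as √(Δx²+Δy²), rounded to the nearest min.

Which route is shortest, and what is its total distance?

79 min — Option B is the shortest.

Option A: 13 + 10 + 18 + 3 + 23 + 28 = 95
Option B: 7 + 23 + 9 + 18 + 9 + 13 = 79
Option C: 7 + 3 + 18 + 10 + 17 + 28 = 83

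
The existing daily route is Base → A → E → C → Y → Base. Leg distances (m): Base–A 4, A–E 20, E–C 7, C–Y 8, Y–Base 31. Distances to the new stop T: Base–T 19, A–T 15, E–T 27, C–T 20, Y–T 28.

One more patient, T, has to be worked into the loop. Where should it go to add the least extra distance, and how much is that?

+16 m — insert T between Y and Base.

Insertion cost between consecutive stops i–j is d(i,T) + d(T,j) − d(i,j):
  between Base and A: 19 + 15 − 4 = 30
  between A and E: 15 + 27 − 20 = 22
  between E and C: 27 + 20 − 7 = 40
  between C and Y: 20 + 28 − 8 = 40
  between Y and Base: 28 + 19 − 31 = 16
Cheapest insertion is between Y and Base, adding 16.
New total = 70 + 16 = 86.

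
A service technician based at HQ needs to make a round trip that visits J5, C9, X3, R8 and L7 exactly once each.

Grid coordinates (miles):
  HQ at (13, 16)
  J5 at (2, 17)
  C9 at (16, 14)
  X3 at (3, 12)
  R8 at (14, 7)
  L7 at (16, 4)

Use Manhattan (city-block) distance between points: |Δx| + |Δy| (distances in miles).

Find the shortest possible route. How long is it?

54 miles — the shortest possible round trip.

With 5 stops there are 5!/2 = 60 distinct round trips (a route and its reverse cost the same).
HQ - J5 - C9 - X3 - R8 - L7 - HQ: 12+17+15+16+5+15 = 80
HQ - J5 - C9 - X3 - L7 - R8 - HQ: 12+17+15+21+5+10 = 80
HQ - J5 - C9 - R8 - X3 - L7 - HQ: 12+17+9+16+21+15 = 90
HQ - J5 - C9 - R8 - L7 - X3 - HQ: 12+17+9+5+21+14 = 78
HQ - J5 - C9 - L7 - X3 - R8 - HQ: 12+17+10+21+16+10 = 86
HQ - J5 - C9 - L7 - R8 - X3 - HQ: 12+17+10+5+16+14 = 74
HQ - J5 - X3 - C9 - R8 - L7 - HQ: 12+6+15+9+5+15 = 62
HQ - J5 - X3 - C9 - L7 - R8 - HQ: 12+6+15+10+5+10 = 58
HQ - J5 - X3 - R8 - C9 - L7 - HQ: 12+6+16+9+10+15 = 68
HQ - J5 - X3 - R8 - L7 - C9 - HQ: 12+6+16+5+10+5 = 54
HQ - J5 - X3 - L7 - C9 - R8 - HQ: 12+6+21+10+9+10 = 68
HQ - J5 - X3 - L7 - R8 - C9 - HQ: 12+6+21+5+9+5 = 58
HQ - J5 - R8 - C9 - X3 - L7 - HQ: 12+22+9+15+21+15 = 94
HQ - J5 - R8 - C9 - L7 - X3 - HQ: 12+22+9+10+21+14 = 88
… (46 more)
The minimum is 54.
One optimal route: HQ → J5 → X3 → R8 → L7 → C9 → HQ (or its reverse).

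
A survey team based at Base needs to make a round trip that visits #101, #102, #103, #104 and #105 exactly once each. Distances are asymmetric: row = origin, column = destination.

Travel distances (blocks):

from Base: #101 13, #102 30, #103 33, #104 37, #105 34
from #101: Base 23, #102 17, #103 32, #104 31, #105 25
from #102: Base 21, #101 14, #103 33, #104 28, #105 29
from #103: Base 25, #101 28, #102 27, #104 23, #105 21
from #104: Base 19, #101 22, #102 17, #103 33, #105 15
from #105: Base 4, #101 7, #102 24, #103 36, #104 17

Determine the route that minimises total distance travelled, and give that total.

Base → #101 → #102 → #103 → #104 → #105 → Base: 13+17+33+23+15+4 = 105
Base → #101 → #102 → #103 → #105 → #104 → Base: 13+17+33+21+17+19 = 120
Base → #101 → #102 → #104 → #103 → #105 → Base: 13+17+28+33+21+4 = 116
Base → #101 → #102 → #104 → #105 → #103 → Base: 13+17+28+15+36+25 = 134
Base → #101 → #102 → #105 → #103 → #104 → Base: 13+17+29+36+23+19 = 137
Base → #101 → #102 → #105 → #104 → #103 → Base: 13+17+29+17+33+25 = 134
Base → #101 → #103 → #102 → #104 → #105 → Base: 13+32+27+28+15+4 = 119
Base → #101 → #103 → #102 → #105 → #104 → Base: 13+32+27+29+17+19 = 137
Base → #101 → #103 → #104 → #102 → #105 → Base: 13+32+23+17+29+4 = 118
Base → #101 → #103 → #104 → #105 → #102 → Base: 13+32+23+15+24+21 = 128
Base → #101 → #103 → #105 → #102 → #104 → Base: 13+32+21+24+28+19 = 137
Base → #101 → #103 → #105 → #104 → #102 → Base: 13+32+21+17+17+21 = 121
Base → #101 → #104 → #102 → #103 → #105 → Base: 13+31+17+33+21+4 = 119
Base → #101 → #104 → #102 → #105 → #103 → Base: 13+31+17+29+36+25 = 151
… (106 more)
The minimum is 105.
One optimal route: Base → #101 → #102 → #103 → #104 → #105 → Base.

Minimum total distance: 105 blocks.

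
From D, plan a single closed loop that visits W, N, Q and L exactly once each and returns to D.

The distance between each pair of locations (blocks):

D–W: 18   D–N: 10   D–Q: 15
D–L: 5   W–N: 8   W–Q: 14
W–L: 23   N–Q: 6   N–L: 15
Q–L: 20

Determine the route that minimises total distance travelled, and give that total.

There are 12 distinct closed tours to check (reversals are equivalent).
D - W - N - Q - L - D: 18+8+6+20+5 = 57
D - W - N - L - Q - D: 18+8+15+20+15 = 76
D - W - Q - N - L - D: 18+14+6+15+5 = 58
D - W - Q - L - N - D: 18+14+20+15+10 = 77
D - W - L - N - Q - D: 18+23+15+6+15 = 77
D - W - L - Q - N - D: 18+23+20+6+10 = 77
D - N - W - Q - L - D: 10+8+14+20+5 = 57
D - N - W - L - Q - D: 10+8+23+20+15 = 76
D - N - Q - W - L - D: 10+6+14+23+5 = 58
D - N - L - W - Q - D: 10+15+23+14+15 = 77
D - Q - W - N - L - D: 15+14+8+15+5 = 57
D - Q - N - W - L - D: 15+6+8+23+5 = 57
The minimum is 57.
One optimal route: D → W → N → Q → L → D (or its reverse).

Shortest round trip = 57 blocks.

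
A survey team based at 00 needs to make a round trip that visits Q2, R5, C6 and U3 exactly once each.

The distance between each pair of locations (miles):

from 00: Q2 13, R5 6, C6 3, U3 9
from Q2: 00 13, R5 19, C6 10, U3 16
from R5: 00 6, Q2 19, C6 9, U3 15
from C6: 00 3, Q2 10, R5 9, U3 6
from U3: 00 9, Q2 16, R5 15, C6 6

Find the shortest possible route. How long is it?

50 miles — the shortest possible round trip.

00→Q2→R5→C6→U3→00: 13+19+9+6+9 = 56
00→Q2→R5→U3→C6→00: 13+19+15+6+3 = 56
00→Q2→C6→R5→U3→00: 13+10+9+15+9 = 56
00→Q2→C6→U3→R5→00: 13+10+6+15+6 = 50
00→Q2→U3→R5→C6→00: 13+16+15+9+3 = 56
00→Q2→U3→C6→R5→00: 13+16+6+9+6 = 50
00→R5→Q2→C6→U3→00: 6+19+10+6+9 = 50
00→R5→Q2→U3→C6→00: 6+19+16+6+3 = 50
00→R5→C6→Q2→U3→00: 6+9+10+16+9 = 50
00→R5→U3→Q2→C6→00: 6+15+16+10+3 = 50
00→C6→Q2→R5→U3→00: 3+10+19+15+9 = 56
00→C6→R5→Q2→U3→00: 3+9+19+16+9 = 56
The minimum is 50.
One optimal route: 00 → Q2 → C6 → U3 → R5 → 00 (or its reverse).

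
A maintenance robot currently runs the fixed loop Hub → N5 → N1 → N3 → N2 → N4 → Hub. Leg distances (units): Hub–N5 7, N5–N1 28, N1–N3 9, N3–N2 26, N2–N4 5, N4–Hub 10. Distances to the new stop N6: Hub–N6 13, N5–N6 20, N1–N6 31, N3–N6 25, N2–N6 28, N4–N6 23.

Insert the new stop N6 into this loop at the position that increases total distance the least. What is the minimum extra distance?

Insertion cost between consecutive stops i–j is d(i,N6) + d(N6,j) − d(i,j):
  between Hub and N5: 13 + 20 − 7 = 26
  between N5 and N1: 20 + 31 − 28 = 23
  between N1 and N3: 31 + 25 − 9 = 47
  between N3 and N2: 25 + 28 − 26 = 27
  between N2 and N4: 28 + 23 − 5 = 46
  between N4 and Hub: 23 + 13 − 10 = 26
Cheapest insertion is between N5 and N1, adding 23.
New total = 85 + 23 = 108.

Adding 23 by placing N6 on the N5–N1 leg.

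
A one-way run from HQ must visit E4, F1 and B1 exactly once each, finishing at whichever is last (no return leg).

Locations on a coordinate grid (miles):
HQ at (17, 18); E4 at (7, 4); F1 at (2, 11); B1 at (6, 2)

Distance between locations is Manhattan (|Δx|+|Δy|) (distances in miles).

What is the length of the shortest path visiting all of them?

There are 3! = 6 possible orderings.
HQ→E4→F1→B1: 24+12+13 = 49
HQ→E4→B1→F1: 24+3+13 = 40
HQ→F1→E4→B1: 22+12+3 = 37
HQ→F1→B1→E4: 22+13+3 = 38
HQ→B1→E4→F1: 27+3+12 = 42
HQ→B1→F1→E4: 27+13+12 = 52
The minimum is 37.
One shortest path: HQ → F1 → E4 → B1.

37 miles — the minimum one-way total.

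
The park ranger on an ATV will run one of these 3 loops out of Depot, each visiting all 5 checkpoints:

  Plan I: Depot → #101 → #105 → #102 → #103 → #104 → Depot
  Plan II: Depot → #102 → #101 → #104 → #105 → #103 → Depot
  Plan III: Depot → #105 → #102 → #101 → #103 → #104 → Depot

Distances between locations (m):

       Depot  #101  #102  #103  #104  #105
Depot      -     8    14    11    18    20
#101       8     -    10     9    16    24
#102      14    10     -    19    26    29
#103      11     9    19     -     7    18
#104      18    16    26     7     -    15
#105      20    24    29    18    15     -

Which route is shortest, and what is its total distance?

Plan I: 8 + 24 + 29 + 19 + 7 + 18 = 105
Plan II: 14 + 10 + 16 + 15 + 18 + 11 = 84
Plan III: 20 + 29 + 10 + 9 + 7 + 18 = 93

Shortest is Plan II, total 84 m.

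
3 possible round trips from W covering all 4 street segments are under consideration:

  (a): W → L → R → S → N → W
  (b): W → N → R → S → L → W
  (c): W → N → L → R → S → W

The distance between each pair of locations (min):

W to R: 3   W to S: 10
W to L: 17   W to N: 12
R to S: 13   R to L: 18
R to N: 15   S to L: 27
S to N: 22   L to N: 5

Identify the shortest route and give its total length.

58 min — (c) is the shortest.

(a): 17 + 18 + 13 + 22 + 12 = 82
(b): 12 + 15 + 13 + 27 + 17 = 84
(c): 12 + 5 + 18 + 13 + 10 = 58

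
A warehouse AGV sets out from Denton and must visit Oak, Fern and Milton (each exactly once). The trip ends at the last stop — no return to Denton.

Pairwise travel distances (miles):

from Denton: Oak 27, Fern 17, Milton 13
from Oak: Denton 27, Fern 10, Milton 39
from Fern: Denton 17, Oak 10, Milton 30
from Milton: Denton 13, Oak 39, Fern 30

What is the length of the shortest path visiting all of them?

53 miles — the minimum one-way total.

There are 3! = 6 possible orderings.
Denton → Oak → Fern → Milton: 27+10+30 = 67
Denton → Oak → Milton → Fern: 27+39+30 = 96
Denton → Fern → Oak → Milton: 17+10+39 = 66
Denton → Fern → Milton → Oak: 17+30+39 = 86
Denton → Milton → Oak → Fern: 13+39+10 = 62
Denton → Milton → Fern → Oak: 13+30+10 = 53
The minimum is 53.
One shortest path: Denton → Milton → Fern → Oak.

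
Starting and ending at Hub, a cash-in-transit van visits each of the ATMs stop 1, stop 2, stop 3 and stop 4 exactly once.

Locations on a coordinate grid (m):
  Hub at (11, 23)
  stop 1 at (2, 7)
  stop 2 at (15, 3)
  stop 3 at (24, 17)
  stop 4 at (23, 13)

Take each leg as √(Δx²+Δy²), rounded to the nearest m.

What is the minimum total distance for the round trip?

Shortest round trip = 63 m.

With 4 stops there are 4!/2 = 12 distinct round trips (a route and its reverse cost the same).
Hub-stop 1-stop 2-stop 3-stop 4-Hub: 18+14+17+4+16 = 69
Hub-stop 1-stop 2-stop 4-stop 3-Hub: 18+14+13+4+14 = 63
Hub-stop 1-stop 3-stop 2-stop 4-Hub: 18+24+17+13+16 = 88
Hub-stop 1-stop 3-stop 4-stop 2-Hub: 18+24+4+13+20 = 79
Hub-stop 1-stop 4-stop 2-stop 3-Hub: 18+22+13+17+14 = 84
Hub-stop 1-stop 4-stop 3-stop 2-Hub: 18+22+4+17+20 = 81
Hub-stop 2-stop 1-stop 3-stop 4-Hub: 20+14+24+4+16 = 78
Hub-stop 2-stop 1-stop 4-stop 3-Hub: 20+14+22+4+14 = 74
Hub-stop 2-stop 3-stop 1-stop 4-Hub: 20+17+24+22+16 = 99
Hub-stop 2-stop 4-stop 1-stop 3-Hub: 20+13+22+24+14 = 93
Hub-stop 3-stop 1-stop 2-stop 4-Hub: 14+24+14+13+16 = 81
Hub-stop 3-stop 2-stop 1-stop 4-Hub: 14+17+14+22+16 = 83
The minimum is 63.
One optimal route: Hub → stop 1 → stop 2 → stop 4 → stop 3 → Hub (or its reverse).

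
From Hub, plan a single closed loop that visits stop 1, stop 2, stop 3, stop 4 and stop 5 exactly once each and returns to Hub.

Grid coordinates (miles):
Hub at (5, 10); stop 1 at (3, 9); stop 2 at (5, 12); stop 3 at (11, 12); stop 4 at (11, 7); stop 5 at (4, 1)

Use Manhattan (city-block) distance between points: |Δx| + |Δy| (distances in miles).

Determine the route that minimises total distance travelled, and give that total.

38 miles — the shortest possible round trip.

Hub→stop 1→stop 2→stop 3→stop 4→stop 5→Hub: 3+5+6+5+13+10 = 42
Hub→stop 1→stop 2→stop 3→stop 5→stop 4→Hub: 3+5+6+18+13+9 = 54
Hub→stop 1→stop 2→stop 4→stop 3→stop 5→Hub: 3+5+11+5+18+10 = 52
Hub→stop 1→stop 2→stop 4→stop 5→stop 3→Hub: 3+5+11+13+18+8 = 58
Hub→stop 1→stop 2→stop 5→stop 3→stop 4→Hub: 3+5+12+18+5+9 = 52
Hub→stop 1→stop 2→stop 5→stop 4→stop 3→Hub: 3+5+12+13+5+8 = 46
Hub→stop 1→stop 3→stop 2→stop 4→stop 5→Hub: 3+11+6+11+13+10 = 54
Hub→stop 1→stop 3→stop 2→stop 5→stop 4→Hub: 3+11+6+12+13+9 = 54
Hub→stop 1→stop 3→stop 4→stop 2→stop 5→Hub: 3+11+5+11+12+10 = 52
Hub→stop 1→stop 3→stop 4→stop 5→stop 2→Hub: 3+11+5+13+12+2 = 46
Hub→stop 1→stop 3→stop 5→stop 2→stop 4→Hub: 3+11+18+12+11+9 = 64
Hub→stop 1→stop 3→stop 5→stop 4→stop 2→Hub: 3+11+18+13+11+2 = 58
Hub→stop 1→stop 4→stop 2→stop 3→stop 5→Hub: 3+10+11+6+18+10 = 58
Hub→stop 1→stop 4→stop 2→stop 5→stop 3→Hub: 3+10+11+12+18+8 = 62
… (46 more)
Hub→stop 1→stop 5→stop 4→stop 3→stop 2→Hub: 3+9+13+5+6+2 = 38  ← best
The minimum is 38.
One optimal route: Hub → stop 1 → stop 5 → stop 4 → stop 3 → stop 2 → Hub (or its reverse).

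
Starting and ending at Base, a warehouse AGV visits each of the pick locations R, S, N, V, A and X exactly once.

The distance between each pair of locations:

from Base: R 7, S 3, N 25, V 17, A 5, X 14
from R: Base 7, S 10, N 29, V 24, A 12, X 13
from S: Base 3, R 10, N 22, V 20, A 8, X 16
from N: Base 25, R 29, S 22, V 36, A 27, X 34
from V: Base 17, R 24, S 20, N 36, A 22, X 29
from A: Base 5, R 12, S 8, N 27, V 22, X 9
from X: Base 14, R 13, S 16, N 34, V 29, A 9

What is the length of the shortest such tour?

There are 360 distinct closed tours to check (reversals are equivalent).
Base-R-S-N-V-A-X-Base: 7+10+22+36+22+9+14 = 120
Base-R-S-N-V-X-A-Base: 7+10+22+36+29+9+5 = 118
Base-R-S-N-A-V-X-Base: 7+10+22+27+22+29+14 = 131
Base-R-S-N-A-X-V-Base: 7+10+22+27+9+29+17 = 121
Base-R-S-N-X-V-A-Base: 7+10+22+34+29+22+5 = 129
Base-R-S-N-X-A-V-Base: 7+10+22+34+9+22+17 = 121
Base-R-S-V-N-A-X-Base: 7+10+20+36+27+9+14 = 123
Base-R-S-V-N-X-A-Base: 7+10+20+36+34+9+5 = 121
… (352 more)
Base-R-X-A-S-N-V-Base: 7+13+9+8+22+36+17 = 112  ← best
The minimum is 112.
One optimal route: Base → R → X → A → S → N → V → Base (or its reverse).

112 — the shortest possible round trip.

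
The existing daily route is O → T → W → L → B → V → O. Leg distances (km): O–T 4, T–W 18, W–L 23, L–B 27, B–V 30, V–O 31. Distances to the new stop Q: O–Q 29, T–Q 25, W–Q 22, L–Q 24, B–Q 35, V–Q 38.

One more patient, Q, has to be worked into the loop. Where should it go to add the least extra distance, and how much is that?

+23 km — insert Q between W and L.

Insertion cost between consecutive stops i–j is d(i,Q) + d(Q,j) − d(i,j):
  between O and T: 29 + 25 − 4 = 50
  between T and W: 25 + 22 − 18 = 29
  between W and L: 22 + 24 − 23 = 23
  between L and B: 24 + 35 − 27 = 32
  between B and V: 35 + 38 − 30 = 43
  between V and O: 38 + 29 − 31 = 36
Cheapest insertion is between W and L, adding 23.
New total = 133 + 23 = 156.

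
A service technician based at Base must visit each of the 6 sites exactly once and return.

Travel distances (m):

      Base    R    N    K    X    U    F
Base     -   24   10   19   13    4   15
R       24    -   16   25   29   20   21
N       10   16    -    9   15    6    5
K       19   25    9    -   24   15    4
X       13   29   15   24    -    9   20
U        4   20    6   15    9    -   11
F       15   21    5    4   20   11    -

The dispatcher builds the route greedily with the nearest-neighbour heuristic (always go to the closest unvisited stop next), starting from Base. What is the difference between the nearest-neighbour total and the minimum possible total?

Base: U=4, N=10, X=13, F=15, K=19, R=24 ⇒ U
U: N=6, X=9, F=11, K=15, R=20 ⇒ N
N: F=5, K=9, X=15, R=16 ⇒ F
F: K=4, X=20, R=21 ⇒ K
K: X=24, R=25 ⇒ X
X: R=29 ⇒ R
NN route Base → U → N → F → K → X → R → Base costs 96.
Optimal: Base → R → N → K → F → X → U → Base costs 86 (by enumerating all 360 distinct tours).
Excess = 96 − 86 = 10.

The nearest-neighbour route is 10 m longer than optimal.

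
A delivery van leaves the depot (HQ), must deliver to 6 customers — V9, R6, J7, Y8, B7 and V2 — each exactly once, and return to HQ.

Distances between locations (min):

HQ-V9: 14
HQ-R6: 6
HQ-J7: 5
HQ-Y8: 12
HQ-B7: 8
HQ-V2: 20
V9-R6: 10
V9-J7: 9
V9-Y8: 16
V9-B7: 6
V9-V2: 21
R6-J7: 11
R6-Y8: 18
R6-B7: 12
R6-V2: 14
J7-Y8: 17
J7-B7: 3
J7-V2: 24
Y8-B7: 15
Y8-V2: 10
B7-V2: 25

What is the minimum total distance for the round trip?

With 6 stops there are 6!/2 = 360 distinct round trips (a route and its reverse cost the same).
HQ - V9 - R6 - J7 - Y8 - B7 - V2 - HQ: 14+10+11+17+15+25+20 = 112
HQ - V9 - R6 - J7 - Y8 - V2 - B7 - HQ: 14+10+11+17+10+25+8 = 95
HQ - V9 - R6 - J7 - B7 - Y8 - V2 - HQ: 14+10+11+3+15+10+20 = 83
HQ - V9 - R6 - J7 - B7 - V2 - Y8 - HQ: 14+10+11+3+25+10+12 = 85
HQ - V9 - R6 - J7 - V2 - Y8 - B7 - HQ: 14+10+11+24+10+15+8 = 92
HQ - V9 - R6 - J7 - V2 - B7 - Y8 - HQ: 14+10+11+24+25+15+12 = 111
HQ - V9 - R6 - Y8 - J7 - B7 - V2 - HQ: 14+10+18+17+3+25+20 = 107
HQ - V9 - R6 - Y8 - J7 - V2 - B7 - HQ: 14+10+18+17+24+25+8 = 116
… (352 more)
HQ - R6 - V2 - Y8 - V9 - B7 - J7 - HQ: 6+14+10+16+6+3+5 = 60  ← best
The minimum is 60.
One optimal route: HQ → R6 → V2 → Y8 → V9 → B7 → J7 → HQ (or its reverse).

Shortest round trip = 60 min.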